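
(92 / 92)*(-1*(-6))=6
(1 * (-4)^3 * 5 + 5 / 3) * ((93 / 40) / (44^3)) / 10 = -0.00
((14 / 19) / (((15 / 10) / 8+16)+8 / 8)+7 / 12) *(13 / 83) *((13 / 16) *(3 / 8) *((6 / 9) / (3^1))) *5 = 6635447 / 199837440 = 0.03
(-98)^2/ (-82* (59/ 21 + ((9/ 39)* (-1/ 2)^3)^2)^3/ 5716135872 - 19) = -321649306299427874662319652864/ 636332457528895123652095021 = -505.47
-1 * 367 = -367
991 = 991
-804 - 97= -901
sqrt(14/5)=sqrt(70)/5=1.67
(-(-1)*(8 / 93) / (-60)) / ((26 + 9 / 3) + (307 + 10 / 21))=-0.00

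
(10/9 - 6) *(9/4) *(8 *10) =-880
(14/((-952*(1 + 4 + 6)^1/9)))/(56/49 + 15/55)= -63/7412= -0.01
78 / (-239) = -78 / 239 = -0.33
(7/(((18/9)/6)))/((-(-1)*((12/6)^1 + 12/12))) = 7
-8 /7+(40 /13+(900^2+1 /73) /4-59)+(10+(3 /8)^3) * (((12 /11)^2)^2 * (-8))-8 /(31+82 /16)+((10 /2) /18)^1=204735743690227837 /1011894735852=202329.09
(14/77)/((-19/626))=-1252/209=-5.99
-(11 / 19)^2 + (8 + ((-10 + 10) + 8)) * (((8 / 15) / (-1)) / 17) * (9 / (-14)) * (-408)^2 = 53715.78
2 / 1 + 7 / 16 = 39 / 16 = 2.44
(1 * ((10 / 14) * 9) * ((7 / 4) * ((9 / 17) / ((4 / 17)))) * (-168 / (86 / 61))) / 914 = -518805 / 157208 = -3.30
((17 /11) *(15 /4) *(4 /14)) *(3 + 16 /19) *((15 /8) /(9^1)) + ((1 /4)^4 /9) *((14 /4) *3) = 2988641 /2247168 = 1.33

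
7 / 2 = 3.50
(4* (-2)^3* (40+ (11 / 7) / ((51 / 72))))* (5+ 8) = -2089984 / 119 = -17562.89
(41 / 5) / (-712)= -41 / 3560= -0.01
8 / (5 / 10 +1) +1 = 19 / 3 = 6.33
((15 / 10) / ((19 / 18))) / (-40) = -27 / 760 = -0.04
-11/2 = -5.50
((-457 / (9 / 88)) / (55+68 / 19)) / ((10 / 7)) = -382052 / 7155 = -53.40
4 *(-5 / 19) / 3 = -20 / 57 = -0.35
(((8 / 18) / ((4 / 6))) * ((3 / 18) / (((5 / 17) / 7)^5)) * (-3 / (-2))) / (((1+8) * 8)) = 23863536599 / 1350000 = 17676.69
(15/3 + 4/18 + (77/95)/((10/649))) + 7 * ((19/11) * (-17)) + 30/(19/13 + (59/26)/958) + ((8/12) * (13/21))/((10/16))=-434040742319/3429345150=-126.57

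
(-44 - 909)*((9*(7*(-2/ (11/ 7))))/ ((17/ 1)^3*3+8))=840546/ 162217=5.18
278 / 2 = 139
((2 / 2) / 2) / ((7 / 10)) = 0.71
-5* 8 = -40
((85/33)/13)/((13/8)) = 680/5577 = 0.12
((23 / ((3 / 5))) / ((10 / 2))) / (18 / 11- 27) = -253 / 837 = -0.30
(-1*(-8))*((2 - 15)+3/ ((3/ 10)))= -24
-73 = -73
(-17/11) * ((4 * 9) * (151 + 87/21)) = -664632/77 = -8631.58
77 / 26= 2.96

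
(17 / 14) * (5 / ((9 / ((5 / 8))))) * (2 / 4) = 425 / 2016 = 0.21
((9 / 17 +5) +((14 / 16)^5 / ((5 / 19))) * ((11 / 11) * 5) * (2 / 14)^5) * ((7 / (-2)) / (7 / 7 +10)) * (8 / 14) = -3080515 / 3063808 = -1.01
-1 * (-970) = 970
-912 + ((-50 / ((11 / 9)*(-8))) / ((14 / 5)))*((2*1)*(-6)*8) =-83724 / 77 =-1087.32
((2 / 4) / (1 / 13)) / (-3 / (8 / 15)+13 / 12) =-156 / 109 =-1.43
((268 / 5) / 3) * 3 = 268 / 5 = 53.60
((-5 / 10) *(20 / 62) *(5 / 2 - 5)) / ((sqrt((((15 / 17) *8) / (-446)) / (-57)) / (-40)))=-50 *sqrt(360145) / 31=-967.94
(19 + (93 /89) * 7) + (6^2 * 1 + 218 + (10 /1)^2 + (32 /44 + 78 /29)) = 10894522 /28391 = 383.73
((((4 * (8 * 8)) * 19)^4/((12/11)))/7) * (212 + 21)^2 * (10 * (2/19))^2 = 92591600322373222400/21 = 4409123824874915352.38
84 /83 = 1.01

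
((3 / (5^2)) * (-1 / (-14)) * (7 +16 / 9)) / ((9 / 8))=316 / 4725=0.07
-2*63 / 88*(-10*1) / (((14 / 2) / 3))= 135 / 22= 6.14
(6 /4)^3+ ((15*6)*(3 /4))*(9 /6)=837 /8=104.62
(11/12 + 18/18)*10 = 19.17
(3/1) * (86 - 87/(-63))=1835/7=262.14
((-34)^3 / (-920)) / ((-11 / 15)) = -58.26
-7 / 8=-0.88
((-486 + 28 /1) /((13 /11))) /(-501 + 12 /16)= 20152 /26013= 0.77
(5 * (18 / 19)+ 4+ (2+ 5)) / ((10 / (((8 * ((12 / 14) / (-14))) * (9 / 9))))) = -3588 / 4655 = -0.77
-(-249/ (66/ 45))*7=26145/ 22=1188.41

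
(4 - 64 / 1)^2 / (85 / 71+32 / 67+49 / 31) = 53088120 / 48007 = 1105.84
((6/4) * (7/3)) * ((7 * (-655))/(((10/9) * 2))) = -57771/8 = -7221.38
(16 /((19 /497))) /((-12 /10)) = -19880 /57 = -348.77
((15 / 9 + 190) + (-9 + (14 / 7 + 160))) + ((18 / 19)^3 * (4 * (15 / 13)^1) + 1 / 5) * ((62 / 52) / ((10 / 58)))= 64888295299 / 173875650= 373.19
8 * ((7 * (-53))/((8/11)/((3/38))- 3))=-97944/205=-477.78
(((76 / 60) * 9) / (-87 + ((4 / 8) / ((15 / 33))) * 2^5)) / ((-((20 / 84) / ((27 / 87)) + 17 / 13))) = 20007 / 188626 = 0.11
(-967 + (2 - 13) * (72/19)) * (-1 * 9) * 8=1379880/19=72625.26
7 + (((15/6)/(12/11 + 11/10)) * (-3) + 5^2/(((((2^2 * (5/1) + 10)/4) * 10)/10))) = 4996/723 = 6.91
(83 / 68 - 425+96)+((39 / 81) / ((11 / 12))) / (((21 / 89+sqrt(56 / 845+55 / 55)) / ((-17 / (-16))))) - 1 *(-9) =-318.34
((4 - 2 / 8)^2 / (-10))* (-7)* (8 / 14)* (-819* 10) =-184275 / 4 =-46068.75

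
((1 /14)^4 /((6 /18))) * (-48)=-9 /2401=-0.00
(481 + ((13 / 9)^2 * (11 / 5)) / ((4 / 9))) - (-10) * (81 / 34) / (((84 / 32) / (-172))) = -1069.68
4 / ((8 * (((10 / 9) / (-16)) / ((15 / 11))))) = -108 / 11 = -9.82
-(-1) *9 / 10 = 9 / 10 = 0.90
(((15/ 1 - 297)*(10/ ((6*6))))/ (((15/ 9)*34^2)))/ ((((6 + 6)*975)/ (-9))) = 47/ 1502800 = 0.00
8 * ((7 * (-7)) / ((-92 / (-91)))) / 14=-27.70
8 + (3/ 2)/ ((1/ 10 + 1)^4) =132128/ 14641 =9.02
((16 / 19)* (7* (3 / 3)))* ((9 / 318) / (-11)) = -168 / 11077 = -0.02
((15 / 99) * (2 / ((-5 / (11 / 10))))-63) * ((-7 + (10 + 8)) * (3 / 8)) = -5203 / 20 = -260.15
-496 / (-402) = 248 / 201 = 1.23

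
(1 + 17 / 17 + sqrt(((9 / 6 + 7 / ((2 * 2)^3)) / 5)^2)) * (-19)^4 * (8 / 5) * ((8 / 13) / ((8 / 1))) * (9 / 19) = 45866133 / 2600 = 17640.82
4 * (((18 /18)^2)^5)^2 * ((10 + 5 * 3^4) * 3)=4980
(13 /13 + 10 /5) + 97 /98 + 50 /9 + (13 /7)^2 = 11461 /882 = 12.99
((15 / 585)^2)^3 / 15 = 1 / 52781156415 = 0.00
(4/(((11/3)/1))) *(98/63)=56/33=1.70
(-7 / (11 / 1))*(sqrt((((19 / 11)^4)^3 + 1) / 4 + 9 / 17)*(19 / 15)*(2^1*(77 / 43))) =-931*sqrt(25699029423101846) / 3885033273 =-38.42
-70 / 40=-1.75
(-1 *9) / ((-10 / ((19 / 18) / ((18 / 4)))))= 19 / 90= 0.21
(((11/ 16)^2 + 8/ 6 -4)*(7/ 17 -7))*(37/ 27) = 436415/ 22032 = 19.81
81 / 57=27 / 19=1.42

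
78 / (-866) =-39 / 433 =-0.09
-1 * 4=-4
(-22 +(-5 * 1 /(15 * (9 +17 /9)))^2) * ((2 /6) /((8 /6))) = -211279 /38416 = -5.50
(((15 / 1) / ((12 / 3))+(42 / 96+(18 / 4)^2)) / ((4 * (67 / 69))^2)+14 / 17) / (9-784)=-47734943 / 15140499200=-0.00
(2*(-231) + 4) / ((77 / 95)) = -43510 / 77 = -565.06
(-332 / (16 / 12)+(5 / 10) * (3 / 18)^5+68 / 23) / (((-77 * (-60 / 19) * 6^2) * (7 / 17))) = -516851357 / 7571708928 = -0.07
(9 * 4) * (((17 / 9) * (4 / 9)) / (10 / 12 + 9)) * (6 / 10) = 544 / 295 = 1.84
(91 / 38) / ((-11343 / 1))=-91 / 431034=-0.00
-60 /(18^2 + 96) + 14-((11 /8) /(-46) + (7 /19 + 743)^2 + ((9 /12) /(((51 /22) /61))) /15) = -131036286456893 /237133680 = -552584.04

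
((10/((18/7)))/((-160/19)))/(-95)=7/1440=0.00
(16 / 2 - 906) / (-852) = 1.05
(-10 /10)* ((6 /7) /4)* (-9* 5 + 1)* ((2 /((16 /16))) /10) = 66 /35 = 1.89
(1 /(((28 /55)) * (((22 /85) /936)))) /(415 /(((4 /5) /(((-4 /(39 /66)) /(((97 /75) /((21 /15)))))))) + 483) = -20901075 /9763103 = -2.14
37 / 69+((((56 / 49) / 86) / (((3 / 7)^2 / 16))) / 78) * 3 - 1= -48512 / 115713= -0.42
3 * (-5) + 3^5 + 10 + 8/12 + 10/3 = 242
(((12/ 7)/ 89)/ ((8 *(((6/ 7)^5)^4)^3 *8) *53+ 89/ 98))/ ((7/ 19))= 4727713642801392950753424859783892343025104965820744/ 111632042753990201960833593538140472173378018358027105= 0.04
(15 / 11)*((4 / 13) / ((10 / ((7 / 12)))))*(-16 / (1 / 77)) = -392 / 13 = -30.15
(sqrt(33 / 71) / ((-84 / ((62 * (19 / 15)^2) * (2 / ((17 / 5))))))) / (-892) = 11191 * sqrt(2343) / 1017428580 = 0.00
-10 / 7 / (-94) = 5 / 329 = 0.02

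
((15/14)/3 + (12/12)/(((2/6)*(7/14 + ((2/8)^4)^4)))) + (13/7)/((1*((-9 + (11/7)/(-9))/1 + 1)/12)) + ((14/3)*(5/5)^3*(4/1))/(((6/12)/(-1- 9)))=-5724234346397689/15483357109290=-369.70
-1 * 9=-9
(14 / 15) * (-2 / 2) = -14 / 15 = -0.93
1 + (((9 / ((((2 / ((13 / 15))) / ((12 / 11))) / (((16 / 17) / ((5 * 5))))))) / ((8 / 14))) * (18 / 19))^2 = 211155915721 / 197247015625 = 1.07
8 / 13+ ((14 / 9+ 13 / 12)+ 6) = 9.25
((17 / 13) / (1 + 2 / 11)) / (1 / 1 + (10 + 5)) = 187 / 2704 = 0.07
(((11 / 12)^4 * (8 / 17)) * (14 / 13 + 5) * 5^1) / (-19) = -5783195 / 10883808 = -0.53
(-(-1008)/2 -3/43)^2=469545561/1849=253945.68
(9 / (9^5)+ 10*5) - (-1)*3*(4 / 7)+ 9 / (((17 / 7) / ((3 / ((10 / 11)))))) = 499247363 / 7807590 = 63.94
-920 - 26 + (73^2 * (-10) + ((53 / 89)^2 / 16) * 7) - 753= -54988.84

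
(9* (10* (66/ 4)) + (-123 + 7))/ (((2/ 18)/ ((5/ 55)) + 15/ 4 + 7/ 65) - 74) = -3203460/ 161273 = -19.86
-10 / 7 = -1.43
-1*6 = -6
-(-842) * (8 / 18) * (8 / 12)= 6736 / 27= 249.48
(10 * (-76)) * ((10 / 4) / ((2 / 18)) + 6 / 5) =-18012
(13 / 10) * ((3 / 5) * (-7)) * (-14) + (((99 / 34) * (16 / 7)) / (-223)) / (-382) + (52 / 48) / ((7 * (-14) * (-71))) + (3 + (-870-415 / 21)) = -408252666261313 / 503815559800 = -810.32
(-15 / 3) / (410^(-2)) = -840500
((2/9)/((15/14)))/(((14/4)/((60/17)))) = 32/153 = 0.21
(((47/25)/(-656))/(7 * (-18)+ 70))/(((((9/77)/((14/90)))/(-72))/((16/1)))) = -3619/46125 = -0.08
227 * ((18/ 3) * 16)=21792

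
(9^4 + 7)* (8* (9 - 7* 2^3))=-2469568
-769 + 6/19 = -14605/19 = -768.68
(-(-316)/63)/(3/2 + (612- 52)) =632/70749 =0.01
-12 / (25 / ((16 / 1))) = -192 / 25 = -7.68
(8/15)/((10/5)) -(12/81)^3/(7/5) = 182108/688905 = 0.26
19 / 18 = 1.06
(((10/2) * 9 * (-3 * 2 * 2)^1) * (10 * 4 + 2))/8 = -2835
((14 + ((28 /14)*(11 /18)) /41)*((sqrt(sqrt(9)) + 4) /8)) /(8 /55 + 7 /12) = 284735*sqrt(3) /118326 + 569470 /59163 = 13.79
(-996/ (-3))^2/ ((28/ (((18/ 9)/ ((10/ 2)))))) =55112/ 35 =1574.63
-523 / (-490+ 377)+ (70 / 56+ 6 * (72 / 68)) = 93985 / 7684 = 12.23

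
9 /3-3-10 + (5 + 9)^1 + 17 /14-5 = 3 /14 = 0.21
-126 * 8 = -1008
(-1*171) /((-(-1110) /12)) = -342 /185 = -1.85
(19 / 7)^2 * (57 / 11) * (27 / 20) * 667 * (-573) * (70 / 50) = -212337293589 / 7700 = -27576271.89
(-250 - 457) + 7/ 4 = -2821/ 4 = -705.25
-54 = -54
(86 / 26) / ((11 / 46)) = 1978 / 143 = 13.83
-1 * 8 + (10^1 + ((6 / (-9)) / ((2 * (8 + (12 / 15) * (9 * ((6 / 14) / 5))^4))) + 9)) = 2043472087 / 186452292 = 10.96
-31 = -31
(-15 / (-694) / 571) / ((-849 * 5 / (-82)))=0.00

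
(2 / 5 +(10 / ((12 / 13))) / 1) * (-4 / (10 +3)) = -674 / 195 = -3.46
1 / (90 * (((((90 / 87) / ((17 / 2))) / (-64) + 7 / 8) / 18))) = 7888 / 34435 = 0.23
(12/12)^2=1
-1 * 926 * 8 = -7408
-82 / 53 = -1.55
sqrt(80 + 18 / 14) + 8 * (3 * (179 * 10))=sqrt(3983) / 7 + 42960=42969.02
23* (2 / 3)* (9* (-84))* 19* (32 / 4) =-1761984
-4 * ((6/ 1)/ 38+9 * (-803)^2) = -441049368/ 19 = -23213124.63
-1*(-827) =827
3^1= 3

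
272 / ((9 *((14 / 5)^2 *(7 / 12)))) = 6800 / 1029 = 6.61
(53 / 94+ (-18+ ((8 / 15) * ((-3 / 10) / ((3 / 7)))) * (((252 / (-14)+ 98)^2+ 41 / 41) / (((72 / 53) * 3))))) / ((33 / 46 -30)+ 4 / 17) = 44938885892 / 2161900125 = 20.79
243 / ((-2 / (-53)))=12879 / 2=6439.50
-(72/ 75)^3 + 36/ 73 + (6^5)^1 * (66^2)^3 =733099209666911553348/ 1140625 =642717115324415.61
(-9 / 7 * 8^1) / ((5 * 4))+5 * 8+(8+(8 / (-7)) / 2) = 1642 / 35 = 46.91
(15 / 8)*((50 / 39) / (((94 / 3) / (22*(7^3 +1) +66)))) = 1431375 / 2444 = 585.67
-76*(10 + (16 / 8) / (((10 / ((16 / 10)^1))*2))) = -19304 / 25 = -772.16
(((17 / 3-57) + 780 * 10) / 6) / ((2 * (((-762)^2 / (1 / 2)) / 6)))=11623 / 3483864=0.00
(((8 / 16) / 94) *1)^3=1 / 6644672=0.00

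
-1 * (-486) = 486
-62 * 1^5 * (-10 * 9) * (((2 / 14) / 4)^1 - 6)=-232965 / 7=-33280.71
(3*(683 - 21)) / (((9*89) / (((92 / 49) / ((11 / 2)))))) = 121808 / 143913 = 0.85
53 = 53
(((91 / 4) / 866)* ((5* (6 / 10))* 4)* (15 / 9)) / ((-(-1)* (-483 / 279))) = -6045 / 19918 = -0.30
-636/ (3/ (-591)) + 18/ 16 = 1002345/ 8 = 125293.12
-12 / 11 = -1.09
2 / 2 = 1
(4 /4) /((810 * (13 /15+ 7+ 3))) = 1 /8802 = 0.00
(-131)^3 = -2248091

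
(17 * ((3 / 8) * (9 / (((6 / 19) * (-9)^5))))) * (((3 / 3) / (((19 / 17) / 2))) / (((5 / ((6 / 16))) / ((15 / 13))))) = -289 / 606528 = -0.00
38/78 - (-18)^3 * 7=40824.49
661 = 661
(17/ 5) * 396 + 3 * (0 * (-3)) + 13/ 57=383789/ 285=1346.63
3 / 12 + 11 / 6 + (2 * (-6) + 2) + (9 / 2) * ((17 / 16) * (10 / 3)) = 8.02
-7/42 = -1/6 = -0.17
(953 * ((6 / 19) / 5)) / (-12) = -953 / 190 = -5.02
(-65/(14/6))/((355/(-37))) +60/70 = 267/71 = 3.76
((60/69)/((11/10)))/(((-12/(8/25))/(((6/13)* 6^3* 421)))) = -2909952/3289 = -884.75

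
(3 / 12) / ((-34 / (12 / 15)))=-0.01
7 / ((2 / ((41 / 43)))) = 287 / 86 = 3.34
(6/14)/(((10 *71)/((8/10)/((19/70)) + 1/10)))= 1737/944300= 0.00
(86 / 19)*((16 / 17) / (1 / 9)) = 12384 / 323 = 38.34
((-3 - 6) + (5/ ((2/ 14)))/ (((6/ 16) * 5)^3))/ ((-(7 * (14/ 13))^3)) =5472727/ 635304600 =0.01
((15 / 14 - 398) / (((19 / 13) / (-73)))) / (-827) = -23.97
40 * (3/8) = 15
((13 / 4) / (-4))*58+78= 247 / 8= 30.88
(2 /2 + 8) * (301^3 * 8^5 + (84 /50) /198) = 2211691887820821 /275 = 8042515955712.08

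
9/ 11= 0.82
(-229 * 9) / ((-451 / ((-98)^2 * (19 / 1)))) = 376083036 / 451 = 833887.00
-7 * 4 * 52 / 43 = -1456 / 43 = -33.86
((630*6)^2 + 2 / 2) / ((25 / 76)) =1085918476 / 25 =43436739.04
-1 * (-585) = 585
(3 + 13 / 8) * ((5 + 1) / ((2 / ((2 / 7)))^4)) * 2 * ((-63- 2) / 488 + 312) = 16893201 / 2343376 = 7.21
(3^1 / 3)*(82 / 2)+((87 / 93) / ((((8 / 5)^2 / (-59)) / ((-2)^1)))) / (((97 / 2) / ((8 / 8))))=2015367 / 48112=41.89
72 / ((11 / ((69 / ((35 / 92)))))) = 457056 / 385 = 1187.16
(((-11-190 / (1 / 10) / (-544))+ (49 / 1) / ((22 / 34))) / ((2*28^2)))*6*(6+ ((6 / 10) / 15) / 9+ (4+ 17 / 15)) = 6089401 / 2094400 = 2.91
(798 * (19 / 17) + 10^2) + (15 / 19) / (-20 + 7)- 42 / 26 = 4157876 / 4199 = 990.21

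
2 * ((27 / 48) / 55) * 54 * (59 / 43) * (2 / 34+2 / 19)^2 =40272633 / 986952340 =0.04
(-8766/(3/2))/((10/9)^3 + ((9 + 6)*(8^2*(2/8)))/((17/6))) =-18106173/266690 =-67.89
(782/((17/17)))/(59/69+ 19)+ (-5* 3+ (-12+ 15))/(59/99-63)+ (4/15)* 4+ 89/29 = 8047141034/184088955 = 43.71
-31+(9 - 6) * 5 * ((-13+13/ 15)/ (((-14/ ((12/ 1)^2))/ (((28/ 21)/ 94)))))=-4.45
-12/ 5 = -2.40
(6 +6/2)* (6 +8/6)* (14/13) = 924/13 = 71.08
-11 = -11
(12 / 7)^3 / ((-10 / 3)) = -2592 / 1715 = -1.51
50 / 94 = 25 / 47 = 0.53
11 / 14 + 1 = 25 / 14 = 1.79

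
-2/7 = -0.29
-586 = -586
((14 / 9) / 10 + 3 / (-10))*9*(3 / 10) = -39 / 100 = -0.39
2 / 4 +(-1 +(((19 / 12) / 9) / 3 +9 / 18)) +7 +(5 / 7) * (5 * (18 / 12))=28159 / 2268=12.42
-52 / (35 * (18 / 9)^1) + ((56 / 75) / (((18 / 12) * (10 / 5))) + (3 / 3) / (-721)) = -80359 / 162225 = -0.50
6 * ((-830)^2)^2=2847499260000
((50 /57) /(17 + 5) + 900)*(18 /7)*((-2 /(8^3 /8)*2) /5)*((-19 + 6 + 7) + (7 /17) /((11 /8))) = 180471135 /1094324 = 164.92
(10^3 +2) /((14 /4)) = 2004 /7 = 286.29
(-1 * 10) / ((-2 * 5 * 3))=1 / 3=0.33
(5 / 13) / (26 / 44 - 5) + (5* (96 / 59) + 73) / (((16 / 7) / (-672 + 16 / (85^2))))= -12822238564451 / 537532775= -23853.87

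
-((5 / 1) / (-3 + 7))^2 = -25 / 16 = -1.56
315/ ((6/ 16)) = 840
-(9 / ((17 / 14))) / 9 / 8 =-7 / 68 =-0.10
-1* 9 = -9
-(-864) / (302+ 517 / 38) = 32832 / 11993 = 2.74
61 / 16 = 3.81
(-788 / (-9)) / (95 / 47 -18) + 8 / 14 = -232216 / 47313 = -4.91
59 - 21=38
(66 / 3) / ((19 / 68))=1496 / 19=78.74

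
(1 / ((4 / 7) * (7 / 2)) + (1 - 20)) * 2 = -37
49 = 49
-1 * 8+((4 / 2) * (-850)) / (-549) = -2692 / 549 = -4.90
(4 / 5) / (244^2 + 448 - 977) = 4 / 295035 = 0.00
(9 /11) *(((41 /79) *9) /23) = 3321 /19987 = 0.17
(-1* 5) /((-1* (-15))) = -1 /3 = -0.33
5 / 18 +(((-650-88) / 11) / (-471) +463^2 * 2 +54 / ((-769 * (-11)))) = 10249049538943 / 23905134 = 428738.43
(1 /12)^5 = 1 /248832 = 0.00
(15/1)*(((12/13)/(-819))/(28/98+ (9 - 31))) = 5/6422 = 0.00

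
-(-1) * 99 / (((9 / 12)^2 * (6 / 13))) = 1144 / 3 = 381.33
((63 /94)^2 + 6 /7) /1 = 80799 /61852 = 1.31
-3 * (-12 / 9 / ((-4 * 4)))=-1 / 4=-0.25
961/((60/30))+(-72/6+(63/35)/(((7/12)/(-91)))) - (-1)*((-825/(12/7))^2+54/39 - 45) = 241015473/1040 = 231745.65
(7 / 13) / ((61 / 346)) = 2422 / 793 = 3.05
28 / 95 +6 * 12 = 6868 / 95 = 72.29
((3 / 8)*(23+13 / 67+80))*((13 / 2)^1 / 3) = 44941 / 536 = 83.85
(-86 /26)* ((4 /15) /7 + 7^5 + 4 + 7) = -5841034 /105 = -55628.90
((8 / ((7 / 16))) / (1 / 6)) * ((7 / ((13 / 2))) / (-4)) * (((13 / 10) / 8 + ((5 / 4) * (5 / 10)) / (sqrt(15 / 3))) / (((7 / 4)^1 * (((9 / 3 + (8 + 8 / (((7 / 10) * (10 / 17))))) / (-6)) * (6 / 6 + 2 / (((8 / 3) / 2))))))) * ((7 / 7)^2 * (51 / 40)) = 2448 / 8875 + 4896 * sqrt(5) / 23075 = 0.75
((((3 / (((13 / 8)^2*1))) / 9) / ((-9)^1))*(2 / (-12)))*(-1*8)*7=-1792 / 13689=-0.13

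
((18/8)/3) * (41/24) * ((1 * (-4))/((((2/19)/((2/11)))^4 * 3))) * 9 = -16029483/117128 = -136.85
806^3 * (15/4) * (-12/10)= -2356229772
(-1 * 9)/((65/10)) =-18/13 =-1.38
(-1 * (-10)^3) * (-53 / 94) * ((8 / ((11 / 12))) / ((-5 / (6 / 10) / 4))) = 1221120 / 517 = 2361.93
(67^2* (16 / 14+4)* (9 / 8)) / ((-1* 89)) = -363609 / 1246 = -291.82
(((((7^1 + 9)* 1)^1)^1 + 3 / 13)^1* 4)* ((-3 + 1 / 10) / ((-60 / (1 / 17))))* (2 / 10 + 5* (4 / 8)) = 55071 / 110500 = 0.50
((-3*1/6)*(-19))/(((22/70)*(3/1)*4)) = 665/264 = 2.52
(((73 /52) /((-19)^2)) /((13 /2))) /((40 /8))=73 /610090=0.00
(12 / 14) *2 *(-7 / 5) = -12 / 5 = -2.40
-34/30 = -17/15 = -1.13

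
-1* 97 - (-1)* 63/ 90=-963/ 10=-96.30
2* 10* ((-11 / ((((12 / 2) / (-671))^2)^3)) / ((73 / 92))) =-115458429693034614065 / 212868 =-542394487161220.16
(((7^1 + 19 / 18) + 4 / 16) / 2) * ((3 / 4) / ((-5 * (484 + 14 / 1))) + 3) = 2977741 / 239040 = 12.46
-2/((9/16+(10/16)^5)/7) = -21.28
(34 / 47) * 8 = 272 / 47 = 5.79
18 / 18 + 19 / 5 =24 / 5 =4.80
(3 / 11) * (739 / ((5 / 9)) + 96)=21393 / 55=388.96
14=14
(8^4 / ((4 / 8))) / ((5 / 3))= 24576 / 5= 4915.20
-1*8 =-8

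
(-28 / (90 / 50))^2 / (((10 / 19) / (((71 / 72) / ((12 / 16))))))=1322020 / 2187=604.49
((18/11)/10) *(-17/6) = -51/110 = -0.46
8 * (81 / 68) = 162 / 17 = 9.53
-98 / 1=-98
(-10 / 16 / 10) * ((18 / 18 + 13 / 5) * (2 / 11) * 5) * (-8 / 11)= 0.15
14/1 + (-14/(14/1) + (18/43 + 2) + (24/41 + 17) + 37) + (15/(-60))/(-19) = 9381455/133988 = 70.02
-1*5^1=-5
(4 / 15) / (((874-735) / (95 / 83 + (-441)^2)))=64568072 / 173055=373.11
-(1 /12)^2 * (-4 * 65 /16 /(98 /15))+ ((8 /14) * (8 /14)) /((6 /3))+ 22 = 417349 /18816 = 22.18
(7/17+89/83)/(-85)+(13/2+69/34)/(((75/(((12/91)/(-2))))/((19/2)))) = -193603/2182817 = -0.09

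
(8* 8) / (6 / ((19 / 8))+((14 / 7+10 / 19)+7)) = 1216 / 229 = 5.31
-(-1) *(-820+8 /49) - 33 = -41789 /49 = -852.84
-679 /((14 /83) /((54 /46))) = -217377 /46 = -4725.59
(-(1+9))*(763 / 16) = -3815 / 8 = -476.88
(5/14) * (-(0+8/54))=-10/189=-0.05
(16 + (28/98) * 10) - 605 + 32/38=-77845/133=-585.30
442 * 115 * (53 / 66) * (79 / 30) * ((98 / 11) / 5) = 1042843529 / 5445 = 191523.15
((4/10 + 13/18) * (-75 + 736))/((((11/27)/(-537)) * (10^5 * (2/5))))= -107551971/4400000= -24.44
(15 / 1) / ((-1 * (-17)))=15 / 17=0.88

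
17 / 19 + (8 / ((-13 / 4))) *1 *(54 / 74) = -0.90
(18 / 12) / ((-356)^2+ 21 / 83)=249 / 21038218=0.00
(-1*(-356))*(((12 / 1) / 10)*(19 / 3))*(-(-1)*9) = 121752 / 5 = 24350.40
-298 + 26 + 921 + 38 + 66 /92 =31635 /46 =687.72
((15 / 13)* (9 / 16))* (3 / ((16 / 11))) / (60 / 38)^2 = 35739 / 66560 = 0.54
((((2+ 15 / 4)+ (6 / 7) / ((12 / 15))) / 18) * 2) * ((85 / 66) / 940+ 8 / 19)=19021117 / 59409504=0.32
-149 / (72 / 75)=-3725 / 24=-155.21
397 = 397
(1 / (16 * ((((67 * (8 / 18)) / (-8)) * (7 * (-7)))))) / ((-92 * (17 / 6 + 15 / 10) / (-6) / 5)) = 0.00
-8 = -8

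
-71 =-71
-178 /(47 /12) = -2136 /47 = -45.45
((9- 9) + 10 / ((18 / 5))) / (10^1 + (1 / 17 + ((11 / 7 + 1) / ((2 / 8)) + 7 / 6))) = 5950 / 46077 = 0.13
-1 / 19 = -0.05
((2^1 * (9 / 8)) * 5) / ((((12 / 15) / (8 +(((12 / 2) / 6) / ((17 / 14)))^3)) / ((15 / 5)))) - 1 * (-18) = 1862334 / 4913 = 379.06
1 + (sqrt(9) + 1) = 5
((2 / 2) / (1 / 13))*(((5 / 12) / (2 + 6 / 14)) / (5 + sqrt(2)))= 2275 / 4692-455*sqrt(2) / 4692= 0.35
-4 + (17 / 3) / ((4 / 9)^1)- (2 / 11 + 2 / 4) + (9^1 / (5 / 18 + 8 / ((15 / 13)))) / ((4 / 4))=9.32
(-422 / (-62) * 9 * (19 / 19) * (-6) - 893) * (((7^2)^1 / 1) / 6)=-1914773 / 186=-10294.48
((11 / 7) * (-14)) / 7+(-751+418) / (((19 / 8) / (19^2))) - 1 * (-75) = -353809 / 7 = -50544.14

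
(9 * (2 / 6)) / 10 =3 / 10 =0.30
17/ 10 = 1.70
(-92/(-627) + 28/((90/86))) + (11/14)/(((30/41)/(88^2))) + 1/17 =9336931363/1119195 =8342.54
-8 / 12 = -0.67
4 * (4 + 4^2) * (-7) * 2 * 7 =-7840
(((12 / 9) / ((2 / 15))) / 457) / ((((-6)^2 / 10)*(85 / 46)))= 230 / 69921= 0.00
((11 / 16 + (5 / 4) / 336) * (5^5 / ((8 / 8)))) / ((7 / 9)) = 8709375 / 3136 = 2777.22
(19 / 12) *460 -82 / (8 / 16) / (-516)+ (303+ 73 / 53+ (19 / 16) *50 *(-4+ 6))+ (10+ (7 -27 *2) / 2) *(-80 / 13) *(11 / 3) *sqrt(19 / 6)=660 *sqrt(114) / 13+ 10499613 / 9116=1693.85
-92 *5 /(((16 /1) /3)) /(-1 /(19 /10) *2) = 1311 /16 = 81.94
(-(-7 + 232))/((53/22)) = -4950/53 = -93.40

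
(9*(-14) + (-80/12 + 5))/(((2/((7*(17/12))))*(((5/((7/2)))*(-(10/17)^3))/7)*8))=10972070249/5760000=1904.87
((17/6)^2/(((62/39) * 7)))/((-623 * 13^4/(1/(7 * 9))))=-289/449086116024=-0.00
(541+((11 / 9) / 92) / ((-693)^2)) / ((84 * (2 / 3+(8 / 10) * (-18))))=-97784808665 / 208511192736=-0.47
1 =1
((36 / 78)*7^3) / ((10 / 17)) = 17493 / 65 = 269.12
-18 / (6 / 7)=-21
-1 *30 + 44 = 14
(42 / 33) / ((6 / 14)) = 98 / 33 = 2.97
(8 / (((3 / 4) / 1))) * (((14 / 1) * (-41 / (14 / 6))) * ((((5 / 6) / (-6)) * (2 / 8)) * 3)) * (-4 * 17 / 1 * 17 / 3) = -947920 / 9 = -105324.44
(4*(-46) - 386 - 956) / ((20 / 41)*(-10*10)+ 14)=31283 / 713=43.88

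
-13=-13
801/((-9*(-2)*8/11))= 61.19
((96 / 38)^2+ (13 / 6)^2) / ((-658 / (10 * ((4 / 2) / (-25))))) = 143953 / 10689210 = 0.01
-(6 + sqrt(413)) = -sqrt(413) - 6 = -26.32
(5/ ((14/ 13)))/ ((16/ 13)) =3.77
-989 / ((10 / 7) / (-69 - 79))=512302 / 5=102460.40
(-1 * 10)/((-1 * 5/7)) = 14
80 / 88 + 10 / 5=32 / 11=2.91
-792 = -792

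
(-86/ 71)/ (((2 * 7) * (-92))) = 43/ 45724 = 0.00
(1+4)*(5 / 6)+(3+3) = 61 / 6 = 10.17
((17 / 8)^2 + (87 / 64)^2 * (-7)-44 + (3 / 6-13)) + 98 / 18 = -59.48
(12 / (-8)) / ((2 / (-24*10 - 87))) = 981 / 4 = 245.25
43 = 43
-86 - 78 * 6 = -554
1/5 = 0.20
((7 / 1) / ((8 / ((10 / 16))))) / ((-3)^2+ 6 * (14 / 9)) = 21 / 704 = 0.03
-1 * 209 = -209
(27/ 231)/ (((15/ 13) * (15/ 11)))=13/ 175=0.07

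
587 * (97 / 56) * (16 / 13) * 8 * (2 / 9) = 1822048 / 819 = 2224.72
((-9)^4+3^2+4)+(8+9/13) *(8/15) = 1282834/195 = 6578.64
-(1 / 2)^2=-1 / 4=-0.25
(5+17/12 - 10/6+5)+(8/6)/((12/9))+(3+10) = 95/4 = 23.75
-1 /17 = -0.06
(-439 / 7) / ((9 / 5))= -2195 / 63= -34.84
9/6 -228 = -453/2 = -226.50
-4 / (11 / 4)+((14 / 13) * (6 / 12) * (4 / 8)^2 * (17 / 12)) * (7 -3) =-1187 / 1716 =-0.69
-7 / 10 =-0.70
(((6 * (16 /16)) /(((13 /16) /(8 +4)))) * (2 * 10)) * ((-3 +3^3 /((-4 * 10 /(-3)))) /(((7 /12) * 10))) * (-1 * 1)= 10368 /35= 296.23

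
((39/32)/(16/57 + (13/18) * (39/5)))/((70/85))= 188955/755104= 0.25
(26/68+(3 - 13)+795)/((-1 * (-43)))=621/34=18.26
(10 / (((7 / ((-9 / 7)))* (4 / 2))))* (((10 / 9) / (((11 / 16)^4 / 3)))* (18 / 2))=-88473600 / 717409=-123.32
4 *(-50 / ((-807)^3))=200 / 525557943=0.00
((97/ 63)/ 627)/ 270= 0.00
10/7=1.43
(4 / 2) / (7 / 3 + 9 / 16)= 96 / 139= 0.69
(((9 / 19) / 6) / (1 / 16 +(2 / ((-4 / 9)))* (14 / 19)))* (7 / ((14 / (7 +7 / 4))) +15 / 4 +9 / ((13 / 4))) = -3399 / 12857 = -0.26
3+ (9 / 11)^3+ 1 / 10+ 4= 101791 / 13310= 7.65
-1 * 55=-55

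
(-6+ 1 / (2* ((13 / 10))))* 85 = -6205 / 13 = -477.31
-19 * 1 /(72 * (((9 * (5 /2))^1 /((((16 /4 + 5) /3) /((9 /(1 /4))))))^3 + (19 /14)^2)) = -931 /69441630498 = -0.00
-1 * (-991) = 991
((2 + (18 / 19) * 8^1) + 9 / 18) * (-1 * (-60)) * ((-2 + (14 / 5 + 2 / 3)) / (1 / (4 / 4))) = 16852 / 19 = 886.95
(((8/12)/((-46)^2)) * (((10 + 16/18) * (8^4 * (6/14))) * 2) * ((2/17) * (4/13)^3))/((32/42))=3211264/59272863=0.05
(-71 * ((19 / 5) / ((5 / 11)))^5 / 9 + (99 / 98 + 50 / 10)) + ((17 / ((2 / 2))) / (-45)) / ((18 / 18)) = -2774650341429067 / 8613281250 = -322136.28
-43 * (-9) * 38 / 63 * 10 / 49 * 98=32680 / 7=4668.57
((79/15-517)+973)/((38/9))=20757/190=109.25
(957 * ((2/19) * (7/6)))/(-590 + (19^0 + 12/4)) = -2233/11134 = -0.20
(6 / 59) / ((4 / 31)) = 93 / 118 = 0.79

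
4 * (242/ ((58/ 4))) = 1936/ 29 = 66.76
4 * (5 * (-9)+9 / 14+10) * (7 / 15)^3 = -47138 / 3375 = -13.97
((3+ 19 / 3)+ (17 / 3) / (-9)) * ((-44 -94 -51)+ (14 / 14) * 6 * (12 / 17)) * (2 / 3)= -164030 / 153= -1072.09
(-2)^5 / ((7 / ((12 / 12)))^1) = -32 / 7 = -4.57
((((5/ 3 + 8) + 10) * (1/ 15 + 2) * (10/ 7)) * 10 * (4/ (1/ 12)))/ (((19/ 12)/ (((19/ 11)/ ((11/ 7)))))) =2341120/ 121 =19348.10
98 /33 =2.97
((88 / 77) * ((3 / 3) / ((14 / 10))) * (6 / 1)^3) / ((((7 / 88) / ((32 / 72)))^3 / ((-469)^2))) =62650937507840 / 9261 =6765029425.31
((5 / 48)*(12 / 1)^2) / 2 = 15 / 2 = 7.50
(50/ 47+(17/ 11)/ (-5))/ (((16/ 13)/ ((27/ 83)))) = 684801/ 3432880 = 0.20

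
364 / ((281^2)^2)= 0.00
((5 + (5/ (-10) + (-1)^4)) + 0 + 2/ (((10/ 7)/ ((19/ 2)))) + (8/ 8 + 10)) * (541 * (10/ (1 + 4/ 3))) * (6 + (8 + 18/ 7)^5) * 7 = 63859118365.01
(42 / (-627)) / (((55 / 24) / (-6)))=2016 / 11495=0.18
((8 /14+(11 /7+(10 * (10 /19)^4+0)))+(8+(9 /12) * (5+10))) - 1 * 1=77213291 /3648988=21.16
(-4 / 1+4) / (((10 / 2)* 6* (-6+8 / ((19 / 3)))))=0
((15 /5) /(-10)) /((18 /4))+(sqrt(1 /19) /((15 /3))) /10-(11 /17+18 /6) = -947 /255+sqrt(19) /950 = -3.71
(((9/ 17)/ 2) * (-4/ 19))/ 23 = -18/ 7429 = -0.00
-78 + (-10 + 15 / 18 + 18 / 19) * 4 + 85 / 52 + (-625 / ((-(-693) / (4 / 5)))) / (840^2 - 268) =-13189116926285 / 120732383772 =-109.24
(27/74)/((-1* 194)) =-0.00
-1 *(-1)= 1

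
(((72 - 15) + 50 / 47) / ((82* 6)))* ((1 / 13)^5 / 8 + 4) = 10808092611 / 22895411552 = 0.47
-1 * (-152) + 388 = 540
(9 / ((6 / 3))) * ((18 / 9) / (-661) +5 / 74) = 28413 / 97828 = 0.29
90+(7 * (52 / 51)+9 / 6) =10061 / 102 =98.64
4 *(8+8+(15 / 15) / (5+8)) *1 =836 / 13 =64.31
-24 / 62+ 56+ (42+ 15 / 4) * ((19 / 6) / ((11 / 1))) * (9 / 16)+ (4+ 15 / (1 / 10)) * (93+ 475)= 3820728609 / 43648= 87535.02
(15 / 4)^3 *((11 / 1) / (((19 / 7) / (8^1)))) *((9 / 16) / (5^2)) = 93555 / 2432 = 38.47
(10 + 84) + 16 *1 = 110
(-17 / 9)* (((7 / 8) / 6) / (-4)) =119 / 1728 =0.07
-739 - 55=-794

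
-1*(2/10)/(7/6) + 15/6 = 163/70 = 2.33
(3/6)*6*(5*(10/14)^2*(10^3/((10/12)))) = 450000/49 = 9183.67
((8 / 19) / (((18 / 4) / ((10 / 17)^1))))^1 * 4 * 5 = 3200 / 2907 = 1.10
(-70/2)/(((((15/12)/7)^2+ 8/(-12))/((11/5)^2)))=1992144/7465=266.86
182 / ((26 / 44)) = 308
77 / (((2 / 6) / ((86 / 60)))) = 3311 / 10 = 331.10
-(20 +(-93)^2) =-8669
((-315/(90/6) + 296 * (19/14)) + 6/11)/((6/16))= 234856/231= 1016.69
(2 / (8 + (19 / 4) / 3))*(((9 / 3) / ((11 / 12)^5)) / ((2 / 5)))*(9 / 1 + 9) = 161243136 / 3704173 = 43.53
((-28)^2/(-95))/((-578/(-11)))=-4312/27455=-0.16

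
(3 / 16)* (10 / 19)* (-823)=-81.22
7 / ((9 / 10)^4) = 10.67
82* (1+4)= 410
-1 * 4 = -4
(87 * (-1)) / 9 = -29 / 3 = -9.67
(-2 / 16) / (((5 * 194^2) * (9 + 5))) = -1 / 21076160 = -0.00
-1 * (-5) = 5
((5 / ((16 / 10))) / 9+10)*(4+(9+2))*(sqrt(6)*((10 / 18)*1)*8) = 18625*sqrt(6) / 27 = 1689.69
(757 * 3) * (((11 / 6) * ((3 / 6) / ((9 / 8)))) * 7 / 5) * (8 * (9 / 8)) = 116578 / 5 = 23315.60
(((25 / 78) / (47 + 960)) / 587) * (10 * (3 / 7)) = 125 / 53790919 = 0.00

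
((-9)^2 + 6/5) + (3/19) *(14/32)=125049/1520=82.27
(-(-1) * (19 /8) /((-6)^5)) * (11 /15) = -209 /933120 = -0.00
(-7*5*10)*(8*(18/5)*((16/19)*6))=-967680/19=-50930.53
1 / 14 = 0.07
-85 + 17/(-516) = -43877/516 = -85.03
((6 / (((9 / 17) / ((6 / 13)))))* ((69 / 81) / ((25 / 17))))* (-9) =-26588 / 975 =-27.27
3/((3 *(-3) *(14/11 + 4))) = -11/174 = -0.06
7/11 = 0.64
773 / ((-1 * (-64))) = 773 / 64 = 12.08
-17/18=-0.94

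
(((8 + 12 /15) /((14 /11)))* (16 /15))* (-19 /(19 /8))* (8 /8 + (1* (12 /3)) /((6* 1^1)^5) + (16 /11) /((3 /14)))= -58624544 /127575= -459.53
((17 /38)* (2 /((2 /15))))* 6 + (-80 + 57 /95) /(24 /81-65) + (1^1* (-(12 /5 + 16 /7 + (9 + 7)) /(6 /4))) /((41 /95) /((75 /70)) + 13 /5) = 36.90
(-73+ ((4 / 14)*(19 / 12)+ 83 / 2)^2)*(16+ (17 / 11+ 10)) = 75140768 / 1617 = 46469.24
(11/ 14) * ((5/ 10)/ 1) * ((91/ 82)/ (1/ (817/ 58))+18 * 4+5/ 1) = 692307/ 19024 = 36.39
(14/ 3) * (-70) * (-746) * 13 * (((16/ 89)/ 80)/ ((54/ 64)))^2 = 1946427392/ 86616135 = 22.47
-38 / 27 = -1.41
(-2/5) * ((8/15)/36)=-4/675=-0.01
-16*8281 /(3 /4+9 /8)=-1059968 /15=-70664.53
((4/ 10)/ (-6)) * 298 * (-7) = 2086/ 15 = 139.07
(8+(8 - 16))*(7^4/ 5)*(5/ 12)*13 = 0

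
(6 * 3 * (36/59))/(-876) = -54/4307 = -0.01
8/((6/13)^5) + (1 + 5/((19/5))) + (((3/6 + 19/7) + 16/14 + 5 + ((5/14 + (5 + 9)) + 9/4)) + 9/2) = 26809823/64638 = 414.77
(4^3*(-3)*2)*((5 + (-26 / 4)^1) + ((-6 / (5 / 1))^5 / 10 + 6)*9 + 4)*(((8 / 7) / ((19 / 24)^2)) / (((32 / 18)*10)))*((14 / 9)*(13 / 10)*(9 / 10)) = -2742543318528 / 705078125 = -3889.70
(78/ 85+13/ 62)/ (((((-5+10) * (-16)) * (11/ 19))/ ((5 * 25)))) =-564395/ 185504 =-3.04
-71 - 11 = -82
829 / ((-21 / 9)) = -2487 / 7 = -355.29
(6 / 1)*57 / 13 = 342 / 13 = 26.31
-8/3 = -2.67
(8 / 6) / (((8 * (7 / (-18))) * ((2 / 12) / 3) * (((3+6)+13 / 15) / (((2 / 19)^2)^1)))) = -810 / 93499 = -0.01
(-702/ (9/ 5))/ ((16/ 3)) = -585/ 8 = -73.12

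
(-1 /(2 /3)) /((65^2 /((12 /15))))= -0.00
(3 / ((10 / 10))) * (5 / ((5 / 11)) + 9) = 60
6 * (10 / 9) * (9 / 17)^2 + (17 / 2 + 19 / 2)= 19.87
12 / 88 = 3 / 22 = 0.14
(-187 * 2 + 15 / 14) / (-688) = 5221 / 9632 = 0.54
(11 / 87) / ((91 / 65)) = 55 / 609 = 0.09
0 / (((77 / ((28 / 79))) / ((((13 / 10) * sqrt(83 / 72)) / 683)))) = 0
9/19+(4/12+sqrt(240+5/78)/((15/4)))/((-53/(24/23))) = 10819/23161 - 16 * sqrt(58422)/47541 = 0.39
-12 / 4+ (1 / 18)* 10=-2.44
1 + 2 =3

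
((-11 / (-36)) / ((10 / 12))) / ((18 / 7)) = 77 / 540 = 0.14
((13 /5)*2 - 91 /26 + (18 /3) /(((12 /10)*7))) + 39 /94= 4654 /1645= 2.83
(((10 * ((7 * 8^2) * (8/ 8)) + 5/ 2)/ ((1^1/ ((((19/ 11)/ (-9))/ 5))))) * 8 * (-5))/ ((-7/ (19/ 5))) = -3736.06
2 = 2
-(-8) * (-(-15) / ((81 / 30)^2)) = 4000 / 243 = 16.46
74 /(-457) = -74 /457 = -0.16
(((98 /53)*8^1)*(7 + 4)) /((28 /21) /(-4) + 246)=2352 /3551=0.66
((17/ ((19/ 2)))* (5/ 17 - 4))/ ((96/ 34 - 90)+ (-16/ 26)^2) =180999/ 2369015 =0.08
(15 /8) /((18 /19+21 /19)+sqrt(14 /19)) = 2223 /2008 - 57*sqrt(266) /2008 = 0.64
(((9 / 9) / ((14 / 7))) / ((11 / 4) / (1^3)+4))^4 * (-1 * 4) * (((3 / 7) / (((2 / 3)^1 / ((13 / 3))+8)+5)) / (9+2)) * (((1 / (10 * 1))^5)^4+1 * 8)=-1155555555555555555557 / 404946970312500000000000000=-0.00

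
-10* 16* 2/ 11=-320/ 11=-29.09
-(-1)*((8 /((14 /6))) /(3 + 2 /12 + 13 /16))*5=5760 /1337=4.31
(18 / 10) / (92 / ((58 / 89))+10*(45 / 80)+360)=0.00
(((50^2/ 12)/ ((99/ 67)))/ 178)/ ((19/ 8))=167500/ 502227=0.33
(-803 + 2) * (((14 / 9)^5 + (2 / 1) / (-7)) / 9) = -785.19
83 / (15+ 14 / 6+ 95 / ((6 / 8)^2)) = 747 / 1676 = 0.45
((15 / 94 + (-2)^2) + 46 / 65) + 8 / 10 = 34627 / 6110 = 5.67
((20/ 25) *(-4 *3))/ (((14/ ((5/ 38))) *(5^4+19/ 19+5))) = -12/ 83923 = -0.00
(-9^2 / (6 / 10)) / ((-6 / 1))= 45 / 2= 22.50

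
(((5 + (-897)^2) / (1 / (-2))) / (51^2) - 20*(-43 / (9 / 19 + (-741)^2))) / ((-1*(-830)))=-155447276413 / 208537940730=-0.75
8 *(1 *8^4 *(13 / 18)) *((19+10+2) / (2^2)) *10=16506880 / 9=1834097.78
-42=-42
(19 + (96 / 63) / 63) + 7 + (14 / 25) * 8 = 1008926 / 33075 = 30.50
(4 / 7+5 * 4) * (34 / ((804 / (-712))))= -290496 / 469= -619.39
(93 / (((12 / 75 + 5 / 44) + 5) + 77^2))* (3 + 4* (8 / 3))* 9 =405900 / 210571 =1.93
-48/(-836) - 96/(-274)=11676/28633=0.41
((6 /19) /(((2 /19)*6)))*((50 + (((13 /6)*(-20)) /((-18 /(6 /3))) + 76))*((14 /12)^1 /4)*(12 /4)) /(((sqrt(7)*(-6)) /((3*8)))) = -883*sqrt(7) /27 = -86.53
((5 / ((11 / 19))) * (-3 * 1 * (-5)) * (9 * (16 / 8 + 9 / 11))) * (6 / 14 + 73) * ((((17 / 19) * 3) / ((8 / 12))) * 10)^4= 3683615792957156250 / 5809573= 634059644823.67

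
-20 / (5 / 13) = -52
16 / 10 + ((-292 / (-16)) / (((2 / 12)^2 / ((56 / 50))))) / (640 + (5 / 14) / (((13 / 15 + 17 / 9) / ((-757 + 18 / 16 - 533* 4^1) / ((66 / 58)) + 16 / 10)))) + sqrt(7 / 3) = sqrt(21) / 3 + 4712487128 / 1188854375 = 5.49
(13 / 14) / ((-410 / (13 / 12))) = -169 / 68880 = -0.00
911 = 911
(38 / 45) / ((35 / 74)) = 2812 / 1575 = 1.79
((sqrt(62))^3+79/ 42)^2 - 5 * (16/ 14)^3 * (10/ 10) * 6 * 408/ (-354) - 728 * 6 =4898 * sqrt(62)/ 21+170487525533/ 728532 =235851.67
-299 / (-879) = 0.34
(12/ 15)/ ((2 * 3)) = 2/ 15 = 0.13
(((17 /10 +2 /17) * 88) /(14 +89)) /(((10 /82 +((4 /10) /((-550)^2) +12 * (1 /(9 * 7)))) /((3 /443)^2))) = 154708785000 /678696921977863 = 0.00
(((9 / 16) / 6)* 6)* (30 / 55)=27 / 88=0.31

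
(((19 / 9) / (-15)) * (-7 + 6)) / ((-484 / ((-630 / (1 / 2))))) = 133 / 363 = 0.37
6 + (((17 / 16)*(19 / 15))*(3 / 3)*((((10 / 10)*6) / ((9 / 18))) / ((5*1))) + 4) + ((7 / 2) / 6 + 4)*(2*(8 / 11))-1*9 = 3269 / 300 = 10.90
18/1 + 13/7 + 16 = 251/7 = 35.86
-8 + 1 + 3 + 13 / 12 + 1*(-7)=-119 / 12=-9.92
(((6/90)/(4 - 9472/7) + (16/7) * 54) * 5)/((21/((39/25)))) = 1591124483/34706700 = 45.84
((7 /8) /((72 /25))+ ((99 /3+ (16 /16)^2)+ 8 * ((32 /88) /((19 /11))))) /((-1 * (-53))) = 393853 /580032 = 0.68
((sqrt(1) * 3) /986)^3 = 27 /958585256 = 0.00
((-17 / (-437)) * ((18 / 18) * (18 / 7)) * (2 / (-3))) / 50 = -102 / 76475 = -0.00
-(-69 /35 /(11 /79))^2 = -29713401 /148225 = -200.46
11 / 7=1.57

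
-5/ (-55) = 1/ 11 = 0.09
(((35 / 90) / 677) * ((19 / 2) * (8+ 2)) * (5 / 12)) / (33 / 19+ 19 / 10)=315875 / 50523156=0.01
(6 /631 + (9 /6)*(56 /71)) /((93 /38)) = 0.49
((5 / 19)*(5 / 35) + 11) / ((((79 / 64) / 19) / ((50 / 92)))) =1174400 / 12719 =92.33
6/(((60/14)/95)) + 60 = 193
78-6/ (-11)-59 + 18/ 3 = 281/ 11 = 25.55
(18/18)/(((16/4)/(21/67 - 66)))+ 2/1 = -3865/268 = -14.42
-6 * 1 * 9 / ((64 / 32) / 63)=-1701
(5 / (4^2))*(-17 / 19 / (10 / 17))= -289 / 608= -0.48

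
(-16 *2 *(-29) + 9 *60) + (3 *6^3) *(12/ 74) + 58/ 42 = 1223357/ 777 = 1574.46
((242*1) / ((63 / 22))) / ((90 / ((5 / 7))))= 2662 / 3969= 0.67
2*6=12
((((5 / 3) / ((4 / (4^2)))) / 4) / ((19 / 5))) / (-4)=-25 / 228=-0.11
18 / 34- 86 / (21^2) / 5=18383 / 37485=0.49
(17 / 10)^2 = 289 / 100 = 2.89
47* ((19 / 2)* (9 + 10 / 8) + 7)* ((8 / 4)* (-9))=-353205 / 4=-88301.25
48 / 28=12 / 7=1.71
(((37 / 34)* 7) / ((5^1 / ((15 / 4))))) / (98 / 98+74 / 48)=2331 / 1037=2.25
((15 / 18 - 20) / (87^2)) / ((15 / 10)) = -115 / 68121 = -0.00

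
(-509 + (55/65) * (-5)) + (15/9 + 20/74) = -737797/1443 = -511.29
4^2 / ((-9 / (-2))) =32 / 9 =3.56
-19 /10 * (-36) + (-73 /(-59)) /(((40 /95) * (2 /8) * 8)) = 329783 /4720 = 69.87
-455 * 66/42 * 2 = -1430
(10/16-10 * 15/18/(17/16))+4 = -1313/408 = -3.22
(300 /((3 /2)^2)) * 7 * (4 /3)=11200 /9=1244.44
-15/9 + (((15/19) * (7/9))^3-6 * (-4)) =4178852/185193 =22.56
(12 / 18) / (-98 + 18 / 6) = -0.01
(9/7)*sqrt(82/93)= 3*sqrt(7626)/217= 1.21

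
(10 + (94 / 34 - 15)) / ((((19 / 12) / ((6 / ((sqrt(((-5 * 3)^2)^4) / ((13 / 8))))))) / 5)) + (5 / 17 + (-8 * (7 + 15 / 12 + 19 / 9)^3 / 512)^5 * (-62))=98307530.45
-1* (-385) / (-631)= -385 / 631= -0.61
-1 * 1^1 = -1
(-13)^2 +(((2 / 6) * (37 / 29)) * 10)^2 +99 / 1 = 2165392 / 7569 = 286.09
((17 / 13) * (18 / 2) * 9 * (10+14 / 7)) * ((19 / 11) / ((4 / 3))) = 235467 / 143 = 1646.62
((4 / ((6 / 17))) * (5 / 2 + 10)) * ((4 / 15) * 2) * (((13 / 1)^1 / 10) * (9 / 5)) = 884 / 5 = 176.80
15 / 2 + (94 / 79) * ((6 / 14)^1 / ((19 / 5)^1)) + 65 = 1526335 / 21014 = 72.63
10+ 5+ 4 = 19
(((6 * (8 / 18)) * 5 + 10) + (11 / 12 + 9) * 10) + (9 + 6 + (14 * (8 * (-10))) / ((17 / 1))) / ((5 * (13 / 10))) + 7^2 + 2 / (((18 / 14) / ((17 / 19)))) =12475849 / 75582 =165.06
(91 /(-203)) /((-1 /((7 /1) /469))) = 13 /1943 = 0.01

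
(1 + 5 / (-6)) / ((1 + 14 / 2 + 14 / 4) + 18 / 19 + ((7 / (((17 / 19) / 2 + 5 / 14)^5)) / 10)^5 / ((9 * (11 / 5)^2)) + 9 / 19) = 7486600583785514049453683455658236848690335892286216758000 / 620268334426486139326248536516193376478645987096735125329769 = 0.01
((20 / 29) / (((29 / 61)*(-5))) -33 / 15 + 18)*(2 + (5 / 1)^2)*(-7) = -12326391 / 4205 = -2931.37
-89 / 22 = -4.05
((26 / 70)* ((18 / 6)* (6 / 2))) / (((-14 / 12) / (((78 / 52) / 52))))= -81 / 980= -0.08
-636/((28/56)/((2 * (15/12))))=-3180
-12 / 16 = -3 / 4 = -0.75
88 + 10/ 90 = 793/ 9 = 88.11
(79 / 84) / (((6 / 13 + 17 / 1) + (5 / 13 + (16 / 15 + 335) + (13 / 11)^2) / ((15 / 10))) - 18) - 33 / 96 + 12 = 41542686881 / 3562704544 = 11.66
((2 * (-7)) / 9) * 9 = -14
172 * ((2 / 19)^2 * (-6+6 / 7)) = -24768 / 2527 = -9.80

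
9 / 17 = 0.53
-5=-5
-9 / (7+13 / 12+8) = -108 / 193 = -0.56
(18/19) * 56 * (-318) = -320544/19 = -16870.74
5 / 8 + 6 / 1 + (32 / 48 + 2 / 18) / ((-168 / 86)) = 1345 / 216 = 6.23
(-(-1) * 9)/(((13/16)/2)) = 288/13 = 22.15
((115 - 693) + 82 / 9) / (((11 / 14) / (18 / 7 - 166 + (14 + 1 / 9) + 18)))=84715520 / 891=95079.15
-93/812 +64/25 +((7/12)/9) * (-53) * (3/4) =-95677/730800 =-0.13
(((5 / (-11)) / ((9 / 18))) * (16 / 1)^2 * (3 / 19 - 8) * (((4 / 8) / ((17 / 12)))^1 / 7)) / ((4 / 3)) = 1716480 / 24871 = 69.02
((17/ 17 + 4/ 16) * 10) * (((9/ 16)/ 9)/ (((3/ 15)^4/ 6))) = 2929.69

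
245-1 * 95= 150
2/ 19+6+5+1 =230/ 19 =12.11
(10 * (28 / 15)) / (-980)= -2 / 105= -0.02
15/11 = 1.36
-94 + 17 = -77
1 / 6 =0.17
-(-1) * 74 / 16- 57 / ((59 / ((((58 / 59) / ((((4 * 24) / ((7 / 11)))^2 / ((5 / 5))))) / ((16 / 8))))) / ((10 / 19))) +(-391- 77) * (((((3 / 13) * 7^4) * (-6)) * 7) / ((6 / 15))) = 17615131827287039 / 646964736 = 27227344.62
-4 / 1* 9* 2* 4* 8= -2304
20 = 20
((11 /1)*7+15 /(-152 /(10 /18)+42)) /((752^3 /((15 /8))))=445455 /1313199816704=0.00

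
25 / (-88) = -25 / 88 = -0.28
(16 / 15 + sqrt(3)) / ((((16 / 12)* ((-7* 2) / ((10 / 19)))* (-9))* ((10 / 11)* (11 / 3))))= 2 / 1995 + sqrt(3) / 1064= 0.00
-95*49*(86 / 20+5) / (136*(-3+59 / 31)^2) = -83206263 / 314432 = -264.62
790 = 790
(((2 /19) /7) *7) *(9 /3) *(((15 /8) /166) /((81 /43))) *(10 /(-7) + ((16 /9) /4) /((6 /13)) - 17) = -709715 /21459816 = -0.03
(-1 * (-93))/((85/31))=2883/85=33.92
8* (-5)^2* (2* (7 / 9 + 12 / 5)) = 11440 / 9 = 1271.11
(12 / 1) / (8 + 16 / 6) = 9 / 8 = 1.12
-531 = -531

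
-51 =-51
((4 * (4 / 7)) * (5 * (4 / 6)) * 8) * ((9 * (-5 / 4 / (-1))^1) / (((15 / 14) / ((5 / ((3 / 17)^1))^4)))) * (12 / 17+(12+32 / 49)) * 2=43737491200000 / 3969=11019776064.50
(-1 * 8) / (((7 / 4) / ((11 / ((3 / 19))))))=-6688 / 21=-318.48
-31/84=-0.37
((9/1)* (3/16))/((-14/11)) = -297/224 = -1.33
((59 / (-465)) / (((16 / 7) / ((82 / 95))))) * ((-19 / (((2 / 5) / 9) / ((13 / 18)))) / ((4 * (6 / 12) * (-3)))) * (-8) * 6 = 220129 / 1860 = 118.35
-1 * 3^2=-9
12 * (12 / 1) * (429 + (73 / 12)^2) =67105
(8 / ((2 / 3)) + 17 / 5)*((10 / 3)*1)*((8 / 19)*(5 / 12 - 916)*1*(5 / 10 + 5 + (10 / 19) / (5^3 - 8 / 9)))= -395306568734 / 3629133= -108925.90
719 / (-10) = -71.90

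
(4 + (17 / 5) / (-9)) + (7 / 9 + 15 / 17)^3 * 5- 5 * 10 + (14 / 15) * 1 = -80827457 / 3581577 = -22.57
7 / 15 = 0.47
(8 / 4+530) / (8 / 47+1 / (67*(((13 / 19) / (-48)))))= -606.71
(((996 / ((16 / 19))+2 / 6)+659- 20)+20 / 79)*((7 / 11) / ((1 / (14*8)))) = 338604700 / 2607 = 129882.89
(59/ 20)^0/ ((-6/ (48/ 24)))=-1/ 3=-0.33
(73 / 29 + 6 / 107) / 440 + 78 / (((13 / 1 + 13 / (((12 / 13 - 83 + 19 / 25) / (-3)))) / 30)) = 173.60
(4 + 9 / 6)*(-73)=-401.50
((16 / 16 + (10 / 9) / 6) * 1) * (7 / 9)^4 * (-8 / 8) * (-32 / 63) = 351232 / 1594323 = 0.22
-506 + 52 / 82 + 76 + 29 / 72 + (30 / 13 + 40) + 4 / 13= -14826479 / 38376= -386.35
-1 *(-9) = 9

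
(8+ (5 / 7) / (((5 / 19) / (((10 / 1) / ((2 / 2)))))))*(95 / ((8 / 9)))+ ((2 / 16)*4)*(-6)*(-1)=105249 / 28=3758.89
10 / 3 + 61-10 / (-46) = 4454 / 69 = 64.55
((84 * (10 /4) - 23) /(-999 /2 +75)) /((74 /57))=-0.34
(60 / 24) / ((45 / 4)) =2 / 9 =0.22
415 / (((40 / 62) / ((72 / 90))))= 2573 / 5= 514.60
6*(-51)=-306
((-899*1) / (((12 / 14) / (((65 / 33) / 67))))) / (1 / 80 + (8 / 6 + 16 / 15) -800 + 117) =0.05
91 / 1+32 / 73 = 6675 / 73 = 91.44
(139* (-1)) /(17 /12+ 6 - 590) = 0.24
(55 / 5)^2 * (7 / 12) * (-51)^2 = 183587.25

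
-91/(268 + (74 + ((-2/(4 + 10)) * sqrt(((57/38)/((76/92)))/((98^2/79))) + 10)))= -44062844672/170440893257-4802 * sqrt(207138)/170440893257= -0.26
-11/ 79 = -0.14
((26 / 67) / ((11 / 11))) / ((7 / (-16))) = -416 / 469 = -0.89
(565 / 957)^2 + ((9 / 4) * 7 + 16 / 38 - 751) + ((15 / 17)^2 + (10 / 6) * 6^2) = -13551989198807 / 20115707436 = -673.70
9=9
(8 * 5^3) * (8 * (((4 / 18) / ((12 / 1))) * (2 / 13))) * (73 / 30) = 58400 / 1053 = 55.46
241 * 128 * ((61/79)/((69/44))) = 82796032/5451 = 15189.15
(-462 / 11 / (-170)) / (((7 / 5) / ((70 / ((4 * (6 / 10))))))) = 175 / 34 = 5.15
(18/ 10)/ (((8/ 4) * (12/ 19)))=57/ 40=1.42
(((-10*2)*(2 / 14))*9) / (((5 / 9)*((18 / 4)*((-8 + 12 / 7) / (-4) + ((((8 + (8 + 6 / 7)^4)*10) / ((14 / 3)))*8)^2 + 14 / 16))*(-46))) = 11621838816 / 580018960856482241257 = 0.00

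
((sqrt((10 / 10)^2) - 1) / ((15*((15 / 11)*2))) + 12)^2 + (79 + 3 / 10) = 2233 / 10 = 223.30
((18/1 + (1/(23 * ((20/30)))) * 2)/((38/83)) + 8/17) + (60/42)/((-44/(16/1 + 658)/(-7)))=31584899/163438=193.25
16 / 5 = 3.20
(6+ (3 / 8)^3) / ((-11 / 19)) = -58881 / 5632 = -10.45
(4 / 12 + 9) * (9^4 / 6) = 10206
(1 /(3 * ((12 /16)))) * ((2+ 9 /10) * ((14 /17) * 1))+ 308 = 236432 /765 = 309.06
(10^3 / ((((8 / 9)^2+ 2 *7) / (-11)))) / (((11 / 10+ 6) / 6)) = -26730000 / 42529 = -628.51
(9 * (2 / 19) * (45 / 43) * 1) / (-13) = -810 / 10621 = -0.08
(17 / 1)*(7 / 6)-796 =-4657 / 6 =-776.17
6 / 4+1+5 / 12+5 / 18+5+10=655 / 36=18.19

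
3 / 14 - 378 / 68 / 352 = 16629 / 83776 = 0.20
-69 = -69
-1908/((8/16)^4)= -30528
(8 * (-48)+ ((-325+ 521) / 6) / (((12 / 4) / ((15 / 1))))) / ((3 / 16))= -10592 / 9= -1176.89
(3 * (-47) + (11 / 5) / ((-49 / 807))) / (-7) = 43422 / 1715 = 25.32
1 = 1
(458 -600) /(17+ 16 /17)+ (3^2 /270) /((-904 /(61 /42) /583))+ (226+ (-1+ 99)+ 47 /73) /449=-7.22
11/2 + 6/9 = 37/6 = 6.17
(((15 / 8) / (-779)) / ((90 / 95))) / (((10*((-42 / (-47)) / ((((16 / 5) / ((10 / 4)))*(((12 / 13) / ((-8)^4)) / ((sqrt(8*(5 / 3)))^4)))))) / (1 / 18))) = -47 / 1833861120000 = -0.00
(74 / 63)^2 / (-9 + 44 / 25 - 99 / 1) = -34225 / 2635416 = -0.01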